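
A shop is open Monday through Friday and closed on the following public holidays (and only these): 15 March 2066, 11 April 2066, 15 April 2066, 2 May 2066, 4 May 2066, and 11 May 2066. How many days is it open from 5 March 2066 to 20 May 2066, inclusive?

51 working days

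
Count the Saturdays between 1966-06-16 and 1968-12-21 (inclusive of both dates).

1966-06-16 is a Thursday.
The range spans 920 days (inclusive of both endpoints).
920 = 7 × 131 + 3, so there are 131 full weeks plus 3 extra days.
Each full week contributes one Saturday: 131 so far.
The 3 extra days are Thu, Fri, Sat — 1 of them qualifies.
Total: 131 + 1 = 132.

132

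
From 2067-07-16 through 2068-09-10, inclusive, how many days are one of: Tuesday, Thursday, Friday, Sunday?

2067-07-16 is a Saturday.
That's 423 days from start to end, counting both.
423 = 7 × 60 + 3, so there are 60 full weeks plus 3 extra days.
Each full week contributes 4 days from the set (Tue, Thu, Fri, Sun): 60 × 4 = 240.
The 3 extra days are Saturday, Sunday, Monday — 1 of them qualifies.
Total: 240 + 1 = 241.

241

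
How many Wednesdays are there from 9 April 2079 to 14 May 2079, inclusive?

9 April 2079 is a Sunday.
From 9 April 2079 to 14 May 2079 is 36 days inclusive.
36 = 7 × 5 + 1, so there are 5 full weeks plus 1 extra day.
Each full week contributes one Wednesday: 5 so far.
The 1 extra day is Sun — none qualify.
Total: 5 + 0 = 5.

5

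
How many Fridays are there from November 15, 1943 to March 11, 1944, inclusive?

17

November 15, 1943 is a Monday.
That's 118 days from start to end, counting both.
118 = 7 × 16 + 6, so there are 16 full weeks plus 6 extra days.
Each full week contributes one Friday: 16 so far.
The 6 extra days are Monday, Tuesday, Wednesday, Thursday, Friday, Saturday — 1 of them qualifies.
Total: 16 + 1 = 17.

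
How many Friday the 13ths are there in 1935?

The 13th falls on a Friday when the month's 13th has weekday Fri.
Jan 13 is Sun; Feb 13 is Wed; Mar 13 is Wed; Apr 13 is Sat; May 13 is Mon; Jun 13 is Thu; Jul 13 is Sat; Aug 13 is Tue; Sep 13 is Fri ✓; Oct 13 is Sun; Nov 13 is Wed; Dec 13 is Fri ✓.
Friday the 13ths: Sep, Dec.

2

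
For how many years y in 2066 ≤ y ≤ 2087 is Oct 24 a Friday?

Day of week of October 24 in each year:
2066: Sun, 2067: Mon, 2068: Wed, 2069: Thu, 2070: Fri ✓, 2071: Sat, 2072: Mon, 2073: Tue, 2074: Wed, 2075: Thu, 2076: Sat, 2077: Sun, 2078: Mon, 2079: Tue, 2080: Thu, 2081: Fri ✓, 2082: Sat, 2083: Sun, 2084: Tue, 2085: Wed, 2086: Thu, 2087: Fri ✓
Fridays: 2070, 2081, 2087.

3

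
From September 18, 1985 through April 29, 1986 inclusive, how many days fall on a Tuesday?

32

September 18, 1985 is a Wednesday.
From September 18, 1985 to April 29, 1986 is 224 days inclusive.
224 = 7 × 32, so the span is exactly 32 full weeks.
Each full week contributes one Tuesday: 32 so far.
Total: 32.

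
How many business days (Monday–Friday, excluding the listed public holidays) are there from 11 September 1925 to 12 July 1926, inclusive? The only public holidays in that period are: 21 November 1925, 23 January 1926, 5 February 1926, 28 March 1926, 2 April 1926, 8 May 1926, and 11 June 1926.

11 September 1925 is a Friday.
That's 305 days from start to end, counting both.
305 = 7 × 43 + 4, so there are 43 full weeks plus 4 extra days.
Each full week contributes 5 weekdays (Mon–Fri): 43 × 5 = 215.
The 4 extra days are Fri, Sat, Sun, Mon — 2 of them qualify.
Total: 215 + 2 = 217.
Holidays: 21 November 1925 (Sat); 23 January 1926 (Sat); 5 February 1926 (Fri); 28 March 1926 (Sun); 2 April 1926 (Fri); 8 May 1926 (Sat); 11 June 1926 (Fri).
3 of the 7 holidays fall on weekdays; the rest are weekends and were already excluded.
Business days: 217 − 3 = 214.

214 business days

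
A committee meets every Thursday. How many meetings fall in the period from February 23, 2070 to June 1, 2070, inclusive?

February 23, 2070 is a Sunday.
That's 99 days from start to end, counting both.
99 = 7 × 14 + 1, so there are 14 full weeks plus 1 extra day.
Each full week contributes one Thursday: 14 so far.
The 1 extra day is Sunday — none qualify.
Total: 14 + 0 = 14.

14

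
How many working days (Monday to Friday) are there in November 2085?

November 1, 2085 is a Thursday.
From November 1, 2085 to November 30, 2085 is 30 days inclusive.
30 = 7 × 4 + 2, so there are 4 full weeks plus 2 extra days.
Each full week contributes 5 weekdays (Mon–Fri): 4 × 5 = 20.
The 2 extra days are Thu, Fri — 2 of them qualify.
Total: 20 + 2 = 22.

22 weekdays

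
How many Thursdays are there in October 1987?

5

1 October 1987 is a Thursday.
The range spans 31 days (inclusive of both endpoints).
31 = 7 × 4 + 3, so there are 4 full weeks plus 3 extra days.
Each full week contributes one Thursday: 4 so far.
The 3 extra days are Thursday, Friday, Saturday — 1 of them qualifies.
Total: 4 + 1 = 5.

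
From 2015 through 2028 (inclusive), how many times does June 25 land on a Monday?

1

Day of week of June 25 in each year:
2015: Thu, 2016: Sat, 2017: Sun, 2018: Mon ✓, 2019: Tue, 2020: Thu, 2021: Fri, 2022: Sat, 2023: Sun, 2024: Tue, 2025: Wed, 2026: Thu, 2027: Fri, 2028: Sun
Mondays: 2018.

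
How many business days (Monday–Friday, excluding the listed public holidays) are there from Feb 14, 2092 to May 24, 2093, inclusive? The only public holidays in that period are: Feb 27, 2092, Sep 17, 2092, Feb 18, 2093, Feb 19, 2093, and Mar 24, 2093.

327 business days

Feb 14, 2092 is a Thursday.
From Feb 14, 2092 to May 24, 2093 is 466 days inclusive.
466 = 7 × 66 + 4, so there are 66 full weeks plus 4 extra days.
Each full week contributes 5 weekdays (Mon–Fri): 66 × 5 = 330.
The 4 extra days are Thu, Fri, Sat, Sun — 2 of them qualify.
Total: 330 + 2 = 332.
Holidays: Feb 27, 2092 (Wed); Sep 17, 2092 (Wed); Feb 18, 2093 (Wed); Feb 19, 2093 (Thu); Mar 24, 2093 (Tue).
All 5 holidays fall on weekdays, so subtract 5.
Business days: 332 − 5 = 327.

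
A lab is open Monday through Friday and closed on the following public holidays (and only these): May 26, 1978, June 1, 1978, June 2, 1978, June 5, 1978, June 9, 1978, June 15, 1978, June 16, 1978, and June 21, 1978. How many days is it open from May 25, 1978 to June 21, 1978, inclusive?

12

May 25, 1978 is a Thursday.
That's 28 days from start to end, counting both.
28 = 7 × 4, so the span is exactly 4 full weeks.
Each full week contributes 5 weekdays (Mon–Fri): 4 × 5 = 20.
Holidays: May 26, 1978 (Fri); June 1, 1978 (Thu); June 2, 1978 (Fri); June 5, 1978 (Mon); June 9, 1978 (Fri); June 15, 1978 (Thu); June 16, 1978 (Fri); June 21, 1978 (Wed).
All 8 holidays fall on weekdays, so subtract 8.
Business days: 20 − 8 = 12.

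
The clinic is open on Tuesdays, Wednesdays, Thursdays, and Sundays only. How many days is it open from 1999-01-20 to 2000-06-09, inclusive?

290

1999-01-20 is a Wednesday.
From 1999-01-20 to 2000-06-09 is 507 days inclusive.
507 = 7 × 72 + 3, so there are 72 full weeks plus 3 extra days.
Each full week contributes 4 days from the set (Tue, Wed, Thu, Sun): 72 × 4 = 288.
The 3 extra days are Wednesday, Thursday, Friday — 2 of them qualify.
Total: 288 + 2 = 290.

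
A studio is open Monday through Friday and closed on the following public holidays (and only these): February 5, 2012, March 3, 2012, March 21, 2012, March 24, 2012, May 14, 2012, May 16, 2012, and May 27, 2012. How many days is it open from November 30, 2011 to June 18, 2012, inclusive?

November 30, 2011 is a Wednesday.
From November 30, 2011 to June 18, 2012 is 202 days inclusive.
202 = 7 × 28 + 6, so there are 28 full weeks plus 6 extra days.
Each full week contributes 5 weekdays (Mon–Fri): 28 × 5 = 140.
The 6 extra days are Wednesday, Thursday, Friday, Saturday, Sunday, Monday — 4 of them qualify.
Total: 140 + 4 = 144.
Holidays: February 5, 2012 (Sun); March 3, 2012 (Sat); March 21, 2012 (Wed); March 24, 2012 (Sat); May 14, 2012 (Mon); May 16, 2012 (Wed); May 27, 2012 (Sun).
3 of the 7 holidays fall on weekdays; the rest are weekends and were already excluded.
Business days: 144 − 3 = 141.

141 working days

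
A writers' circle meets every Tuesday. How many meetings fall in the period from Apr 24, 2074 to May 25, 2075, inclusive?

Apr 24, 2074 is a Tuesday.
From Apr 24, 2074 to May 25, 2075 is 397 days inclusive.
397 = 7 × 56 + 5, so there are 56 full weeks plus 5 extra days.
Each full week contributes one Tuesday: 56 so far.
The 5 extra days are Tue, Wed, Thu, Fri, Sat — 1 of them qualifies.
Total: 56 + 1 = 57.

57 Tuesdays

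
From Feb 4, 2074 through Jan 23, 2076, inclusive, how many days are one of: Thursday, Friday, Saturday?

Feb 4, 2074 is a Sunday.
That's 719 days from start to end, counting both.
719 = 7 × 102 + 5, so there are 102 full weeks plus 5 extra days.
Each full week contributes 3 days from the set (Thu, Fri, Sat): 102 × 3 = 306.
The 5 extra days are Sun, Mon, Tue, Wed, Thu — 1 of them qualifies.
Total: 306 + 1 = 307.

307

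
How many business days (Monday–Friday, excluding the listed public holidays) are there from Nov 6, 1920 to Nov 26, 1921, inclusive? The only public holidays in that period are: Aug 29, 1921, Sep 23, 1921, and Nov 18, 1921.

Nov 6, 1920 is a Saturday.
That's 386 days from start to end, counting both.
386 = 7 × 55 + 1, so there are 55 full weeks plus 1 extra day.
Each full week contributes 5 weekdays (Mon–Fri): 55 × 5 = 275.
The 1 extra day is Sat — none qualify.
Total: 275 + 0 = 275.
Holidays: Aug 29, 1921 (Mon); Sep 23, 1921 (Fri); Nov 18, 1921 (Fri).
All 3 holidays fall on weekdays, so subtract 3.
Business days: 275 − 3 = 272.

272 business days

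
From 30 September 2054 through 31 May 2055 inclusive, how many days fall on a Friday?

30 September 2054 is a Wednesday.
That's 244 days from start to end, counting both.
244 = 7 × 34 + 6, so there are 34 full weeks plus 6 extra days.
Each full week contributes one Friday: 34 so far.
The 6 extra days are Wed, Thu, Fri, Sat, Sun, Mon — 1 of them qualifies.
Total: 34 + 1 = 35.

35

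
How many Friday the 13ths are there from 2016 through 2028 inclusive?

21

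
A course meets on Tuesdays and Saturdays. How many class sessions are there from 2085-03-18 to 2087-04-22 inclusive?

219

2085-03-18 is a Sunday.
That's 766 days from start to end, counting both.
766 = 7 × 109 + 3, so there are 109 full weeks plus 3 extra days.
Each full week contributes 2 days from the set (Tue, Sat): 109 × 2 = 218.
The 3 extra days are Sunday, Monday, Tuesday — 1 of them qualifies.
Total: 218 + 1 = 219.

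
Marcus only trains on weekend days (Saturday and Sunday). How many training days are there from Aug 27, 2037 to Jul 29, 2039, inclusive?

Aug 27, 2037 is a Thursday.
From Aug 27, 2037 to Jul 29, 2039 is 702 days inclusive.
702 = 7 × 100 + 2, so there are 100 full weeks plus 2 extra days.
Each full week contributes 2 weekend days (Sat, Sun): 100 × 2 = 200.
The 2 extra days are Thu, Fri — none qualify.
Total: 200 + 0 = 200.

200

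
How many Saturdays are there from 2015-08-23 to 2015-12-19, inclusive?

2015-08-23 is a Sunday.
The range spans 119 days (inclusive of both endpoints).
119 = 7 × 17, so the span is exactly 17 full weeks.
Each full week contributes one Saturday: 17 so far.

17 Saturdays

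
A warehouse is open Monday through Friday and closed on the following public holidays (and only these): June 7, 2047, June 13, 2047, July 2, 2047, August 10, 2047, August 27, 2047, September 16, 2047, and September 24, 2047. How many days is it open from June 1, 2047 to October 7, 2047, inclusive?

85 working days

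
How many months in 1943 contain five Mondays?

4

A month has five Mondays exactly when Monday falls within its first (length − 28) days.
Jan: 31 days, starts Fri → 5 of Fri, Sat, Sun
Feb: 28 days, starts Mon → 5 of (none)
Mar: 31 days, starts Mon → 5 of Mon, Tue, Wed ✓
Apr: 30 days, starts Thu → 5 of Thu, Fri
May: 31 days, starts Sat → 5 of Sat, Sun, Mon ✓
Jun: 30 days, starts Tue → 5 of Tue, Wed
Jul: 31 days, starts Thu → 5 of Thu, Fri, Sat
Aug: 31 days, starts Sun → 5 of Sun, Mon, Tue ✓
Sep: 30 days, starts Wed → 5 of Wed, Thu
Oct: 31 days, starts Fri → 5 of Fri, Sat, Sun
Nov: 30 days, starts Mon → 5 of Mon, Tue ✓
Dec: 31 days, starts Wed → 5 of Wed, Thu, Fri
Months with five Mondays: Mar, May, Aug, Nov.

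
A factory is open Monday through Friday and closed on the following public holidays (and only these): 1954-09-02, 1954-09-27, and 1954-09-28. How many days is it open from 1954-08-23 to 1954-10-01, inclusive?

27

1954-08-23 is a Monday.
The range spans 40 days (inclusive of both endpoints).
40 = 7 × 5 + 5, so there are 5 full weeks plus 5 extra days.
Each full week contributes 5 weekdays (Mon–Fri): 5 × 5 = 25.
The 5 extra days are Mon, Tue, Wed, Thu, Fri — 5 of them qualify.
Total: 25 + 5 = 30.
Holidays: 1954-09-02 (Thu); 1954-09-27 (Mon); 1954-09-28 (Tue).
All 3 holidays fall on weekdays, so subtract 3.
Business days: 30 − 3 = 27.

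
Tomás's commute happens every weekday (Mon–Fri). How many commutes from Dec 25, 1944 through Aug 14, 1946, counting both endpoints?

428 weekdays

Dec 25, 1944 is a Monday.
The range spans 598 days (inclusive of both endpoints).
598 = 7 × 85 + 3, so there are 85 full weeks plus 3 extra days.
Each full week contributes 5 weekdays (Mon–Fri): 85 × 5 = 425.
The 3 extra days are Mon, Tue, Wed — 3 of them qualify.
Total: 425 + 3 = 428.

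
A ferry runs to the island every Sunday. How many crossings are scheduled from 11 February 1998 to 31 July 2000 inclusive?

11 February 1998 is a Wednesday.
From 11 February 1998 to 31 July 2000 is 902 days inclusive.
902 = 7 × 128 + 6, so there are 128 full weeks plus 6 extra days.
Each full week contributes one Sunday: 128 so far.
The 6 extra days are Wednesday, Thursday, Friday, Saturday, Sunday, Monday — 1 of them qualifies.
Total: 128 + 1 = 129.

129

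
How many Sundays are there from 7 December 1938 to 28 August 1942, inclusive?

7 December 1938 is a Wednesday.
From 7 December 1938 to 28 August 1942 is 1361 days inclusive.
1361 = 7 × 194 + 3, so there are 194 full weeks plus 3 extra days.
Each full week contributes one Sunday: 194 so far.
The 3 extra days are Wednesday, Thursday, Friday — none qualify.
Total: 194 + 0 = 194.

194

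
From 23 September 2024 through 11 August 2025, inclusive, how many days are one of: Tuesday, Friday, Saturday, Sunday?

23 September 2024 is a Monday.
From 23 September 2024 to 11 August 2025 is 323 days inclusive.
323 = 7 × 46 + 1, so there are 46 full weeks plus 1 extra day.
Each full week contributes 4 days from the set (Tue, Fri, Sat, Sun): 46 × 4 = 184.
The 1 extra day is Mon — none qualify.
Total: 184 + 0 = 184.

184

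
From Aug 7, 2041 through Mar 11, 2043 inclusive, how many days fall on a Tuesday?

83

Aug 7, 2041 is a Wednesday.
That's 582 days from start to end, counting both.
582 = 7 × 83 + 1, so there are 83 full weeks plus 1 extra day.
Each full week contributes one Tuesday: 83 so far.
The 1 extra day is Wednesday — none qualify.
Total: 83 + 0 = 83.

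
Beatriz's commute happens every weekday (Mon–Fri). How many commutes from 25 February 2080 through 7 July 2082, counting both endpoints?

617

25 February 2080 is a Sunday.
The range spans 864 days (inclusive of both endpoints).
864 = 7 × 123 + 3, so there are 123 full weeks plus 3 extra days.
Each full week contributes 5 weekdays (Mon–Fri): 123 × 5 = 615.
The 3 extra days are Sun, Mon, Tue — 2 of them qualify.
Total: 615 + 2 = 617.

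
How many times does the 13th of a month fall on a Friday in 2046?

2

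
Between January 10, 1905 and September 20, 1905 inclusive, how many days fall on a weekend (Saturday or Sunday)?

January 10, 1905 is a Tuesday.
The range spans 254 days (inclusive of both endpoints).
254 = 7 × 36 + 2, so there are 36 full weeks plus 2 extra days.
Each full week contributes 2 weekend days (Sat, Sun): 36 × 2 = 72.
The 2 extra days are Tue, Wed — none qualify.
Total: 72 + 0 = 72.

72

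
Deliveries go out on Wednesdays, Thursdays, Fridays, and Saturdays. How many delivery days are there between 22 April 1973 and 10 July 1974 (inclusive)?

22 April 1973 is a Sunday.
That's 445 days from start to end, counting both.
445 = 7 × 63 + 4, so there are 63 full weeks plus 4 extra days.
Each full week contributes 4 days from the set (Wed, Thu, Fri, Sat): 63 × 4 = 252.
The 4 extra days are Sun, Mon, Tue, Wed — 1 of them qualifies.
Total: 252 + 1 = 253.

253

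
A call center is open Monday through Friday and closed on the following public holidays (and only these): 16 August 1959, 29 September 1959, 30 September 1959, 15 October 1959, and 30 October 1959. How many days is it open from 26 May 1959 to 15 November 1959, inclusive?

26 May 1959 is a Tuesday.
The range spans 174 days (inclusive of both endpoints).
174 = 7 × 24 + 6, so there are 24 full weeks plus 6 extra days.
Each full week contributes 5 weekdays (Mon–Fri): 24 × 5 = 120.
The 6 extra days are Tuesday, Wednesday, Thursday, Friday, Saturday, Sunday — 4 of them qualify.
Total: 120 + 4 = 124.
Holidays: 16 August 1959 (Sun); 29 September 1959 (Tue); 30 September 1959 (Wed); 15 October 1959 (Thu); 30 October 1959 (Fri).
4 of the 5 holidays fall on weekdays; the rest are weekends and were already excluded.
Business days: 124 − 4 = 120.

120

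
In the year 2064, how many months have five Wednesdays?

A month has five Wednesdays exactly when Wednesday falls within its first (length − 28) days.
Jan: 31 days, starts Tue → 5 of Tue, Wed, Thu ✓
Feb: 29 days, starts Fri → 5 of Fri
Mar: 31 days, starts Sat → 5 of Sat, Sun, Mon
Apr: 30 days, starts Tue → 5 of Tue, Wed ✓
May: 31 days, starts Thu → 5 of Thu, Fri, Sat
Jun: 30 days, starts Sun → 5 of Sun, Mon
Jul: 31 days, starts Tue → 5 of Tue, Wed, Thu ✓
Aug: 31 days, starts Fri → 5 of Fri, Sat, Sun
Sep: 30 days, starts Mon → 5 of Mon, Tue
Oct: 31 days, starts Wed → 5 of Wed, Thu, Fri ✓
Nov: 30 days, starts Sat → 5 of Sat, Sun
Dec: 31 days, starts Mon → 5 of Mon, Tue, Wed ✓
Months with five Wednesdays: Jan, Apr, Jul, Oct, Dec.

5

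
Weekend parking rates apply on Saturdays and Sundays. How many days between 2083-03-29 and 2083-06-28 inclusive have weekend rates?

26

2083-03-29 is a Monday.
From 2083-03-29 to 2083-06-28 is 92 days inclusive.
92 = 7 × 13 + 1, so there are 13 full weeks plus 1 extra day.
Each full week contributes 2 weekend days (Sat, Sun): 13 × 2 = 26.
The 1 extra day is Monday — none qualify.
Total: 26 + 0 = 26.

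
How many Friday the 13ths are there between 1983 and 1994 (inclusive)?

Friday-the-13ths by year:
1983: May
1984: Jan, Apr, Jul
1985: Sep, Dec
1986: Jun
1987: Feb, Mar, Nov
1988: May
1989: Jan, Oct
1990: Apr, Jul
1991: Sep, Dec
1992: Mar, Nov
1993: Aug
1994: May

21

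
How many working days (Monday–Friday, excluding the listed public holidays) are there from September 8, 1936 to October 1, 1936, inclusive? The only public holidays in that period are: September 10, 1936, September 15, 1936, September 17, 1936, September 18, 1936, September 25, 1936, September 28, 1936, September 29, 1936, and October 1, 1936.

September 8, 1936 is a Tuesday.
That's 24 days from start to end, counting both.
24 = 7 × 3 + 3, so there are 3 full weeks plus 3 extra days.
Each full week contributes 5 weekdays (Mon–Fri): 3 × 5 = 15.
The 3 extra days are Tue, Wed, Thu — 3 of them qualify.
Total: 15 + 3 = 18.
Holidays: September 10, 1936 (Thu); September 15, 1936 (Tue); September 17, 1936 (Thu); September 18, 1936 (Fri); September 25, 1936 (Fri); September 28, 1936 (Mon); September 29, 1936 (Tue); October 1, 1936 (Thu).
All 8 holidays fall on weekdays, so subtract 8.
Business days: 18 − 8 = 10.

10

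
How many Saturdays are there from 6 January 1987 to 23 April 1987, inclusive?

6 January 1987 is a Tuesday.
From 6 January 1987 to 23 April 1987 is 108 days inclusive.
108 = 7 × 15 + 3, so there are 15 full weeks plus 3 extra days.
Each full week contributes one Saturday: 15 so far.
The 3 extra days are Tue, Wed, Thu — none qualify.
Total: 15 + 0 = 15.

15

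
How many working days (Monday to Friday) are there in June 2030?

20 weekdays

2030-06-01 is a Saturday.
From 2030-06-01 to 2030-06-30 is 30 days inclusive.
30 = 7 × 4 + 2, so there are 4 full weeks plus 2 extra days.
Each full week contributes 5 weekdays (Mon–Fri): 4 × 5 = 20.
The 2 extra days are Saturday, Sunday — none qualify.
Total: 20 + 0 = 20.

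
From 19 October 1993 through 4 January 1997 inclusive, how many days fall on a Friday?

168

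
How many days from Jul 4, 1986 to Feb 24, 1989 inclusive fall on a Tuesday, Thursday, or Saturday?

Jul 4, 1986 is a Friday.
From Jul 4, 1986 to Feb 24, 1989 is 967 days inclusive.
967 = 7 × 138 + 1, so there are 138 full weeks plus 1 extra day.
Each full week contributes 3 days from the set (Tue, Thu, Sat): 138 × 3 = 414.
The 1 extra day is Friday — none qualify.
Total: 414 + 0 = 414.

414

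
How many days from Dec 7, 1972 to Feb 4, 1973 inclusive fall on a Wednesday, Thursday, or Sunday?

Dec 7, 1972 is a Thursday.
From Dec 7, 1972 to Feb 4, 1973 is 60 days inclusive.
60 = 7 × 8 + 4, so there are 8 full weeks plus 4 extra days.
Each full week contributes 3 days from the set (Wed, Thu, Sun): 8 × 3 = 24.
The 4 extra days are Thursday, Friday, Saturday, Sunday — 2 of them qualify.
Total: 24 + 2 = 26.

26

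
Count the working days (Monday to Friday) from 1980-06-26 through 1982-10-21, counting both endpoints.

1980-06-26 is a Thursday.
That's 848 days from start to end, counting both.
848 = 7 × 121 + 1, so there are 121 full weeks plus 1 extra day.
Each full week contributes 5 weekdays (Mon–Fri): 121 × 5 = 605.
The 1 extra day is Thursday — 1 of them qualifies.
Total: 605 + 1 = 606.

606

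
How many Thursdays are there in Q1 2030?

13

2030-01-01 is a Tuesday.
From 2030-01-01 to 2030-03-31 is 90 days inclusive.
90 = 7 × 12 + 6, so there are 12 full weeks plus 6 extra days.
Each full week contributes one Thursday: 12 so far.
The 6 extra days are Tuesday, Wednesday, Thursday, Friday, Saturday, Sunday — 1 of them qualifies.
Total: 12 + 1 = 13.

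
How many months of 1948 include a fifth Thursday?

5

A month has five Thursdays exactly when Thursday falls within its first (length − 28) days.
Jan: 31 days, starts Thu → 5 of Thu, Fri, Sat ✓
Feb: 29 days, starts Sun → 5 of Sun
Mar: 31 days, starts Mon → 5 of Mon, Tue, Wed
Apr: 30 days, starts Thu → 5 of Thu, Fri ✓
May: 31 days, starts Sat → 5 of Sat, Sun, Mon
Jun: 30 days, starts Tue → 5 of Tue, Wed
Jul: 31 days, starts Thu → 5 of Thu, Fri, Sat ✓
Aug: 31 days, starts Sun → 5 of Sun, Mon, Tue
Sep: 30 days, starts Wed → 5 of Wed, Thu ✓
Oct: 31 days, starts Fri → 5 of Fri, Sat, Sun
Nov: 30 days, starts Mon → 5 of Mon, Tue
Dec: 31 days, starts Wed → 5 of Wed, Thu, Fri ✓
Months with five Thursdays: Jan, Apr, Jul, Sep, Dec.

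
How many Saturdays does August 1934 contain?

1934-08-01 is a Wednesday.
The range spans 31 days (inclusive of both endpoints).
31 = 7 × 4 + 3, so there are 4 full weeks plus 3 extra days.
Each full week contributes one Saturday: 4 so far.
The 3 extra days are Wednesday, Thursday, Friday — none qualify.
Total: 4 + 0 = 4.

4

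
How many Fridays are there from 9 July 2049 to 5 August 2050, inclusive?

9 July 2049 is a Friday.
From 9 July 2049 to 5 August 2050 is 393 days inclusive.
393 = 7 × 56 + 1, so there are 56 full weeks plus 1 extra day.
Each full week contributes one Friday: 56 so far.
The 1 extra day is Fri — 1 of them qualifies.
Total: 56 + 1 = 57.

57 Fridays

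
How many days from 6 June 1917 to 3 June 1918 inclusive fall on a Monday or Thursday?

6 June 1917 is a Wednesday.
That's 363 days from start to end, counting both.
363 = 7 × 51 + 6, so there are 51 full weeks plus 6 extra days.
Each full week contributes 2 days from the set (Mon, Thu): 51 × 2 = 102.
The 6 extra days are Wednesday, Thursday, Friday, Saturday, Sunday, Monday — 2 of them qualify.
Total: 102 + 2 = 104.

104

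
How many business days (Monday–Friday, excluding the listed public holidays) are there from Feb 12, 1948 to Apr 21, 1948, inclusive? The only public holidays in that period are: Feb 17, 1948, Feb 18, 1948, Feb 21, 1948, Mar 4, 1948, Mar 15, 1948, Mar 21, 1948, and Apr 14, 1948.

Feb 12, 1948 is a Thursday.
The range spans 70 days (inclusive of both endpoints).
70 = 7 × 10, so the span is exactly 10 full weeks.
Each full week contributes 5 weekdays (Mon–Fri): 10 × 5 = 50.
Total: 50.
Holidays: Feb 17, 1948 (Tue); Feb 18, 1948 (Wed); Feb 21, 1948 (Sat); Mar 4, 1948 (Thu); Mar 15, 1948 (Mon); Mar 21, 1948 (Sun); Apr 14, 1948 (Wed).
5 of the 7 holidays fall on weekdays; the rest are weekends and were already excluded.
Business days: 50 − 5 = 45.

45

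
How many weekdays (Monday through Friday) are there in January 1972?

21

1972-01-01 is a Saturday.
That's 31 days from start to end, counting both.
31 = 7 × 4 + 3, so there are 4 full weeks plus 3 extra days.
Each full week contributes 5 weekdays (Mon–Fri): 4 × 5 = 20.
The 3 extra days are Saturday, Sunday, Monday — 1 of them qualifies.
Total: 20 + 1 = 21.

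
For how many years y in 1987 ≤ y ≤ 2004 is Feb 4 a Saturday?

Day of week of February 4 in each year:
1987: Wed, 1988: Thu, 1989: Sat ✓, 1990: Sun, 1991: Mon, 1992: Tue, 1993: Thu, 1994: Fri, 1995: Sat ✓, 1996: Sun, 1997: Tue, 1998: Wed, 1999: Thu, 2000: Fri, 2001: Sun, 2002: Mon, 2003: Tue, 2004: Wed
Saturdays: 1989, 1995.

2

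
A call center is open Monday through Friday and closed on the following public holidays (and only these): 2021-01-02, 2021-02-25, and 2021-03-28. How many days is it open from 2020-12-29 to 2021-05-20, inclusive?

102

2020-12-29 is a Tuesday.
From 2020-12-29 to 2021-05-20 is 143 days inclusive.
143 = 7 × 20 + 3, so there are 20 full weeks plus 3 extra days.
Each full week contributes 5 weekdays (Mon–Fri): 20 × 5 = 100.
The 3 extra days are Tuesday, Wednesday, Thursday — 3 of them qualify.
Total: 100 + 3 = 103.
Holidays: 2021-01-02 (Sat); 2021-02-25 (Thu); 2021-03-28 (Sun).
1 of the 3 holidays fall on weekdays; the rest are weekends and were already excluded.
Business days: 103 − 1 = 102.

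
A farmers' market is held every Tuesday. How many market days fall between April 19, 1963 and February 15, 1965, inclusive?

95

April 19, 1963 is a Friday.
The range spans 669 days (inclusive of both endpoints).
669 = 7 × 95 + 4, so there are 95 full weeks plus 4 extra days.
Each full week contributes one Tuesday: 95 so far.
The 4 extra days are Friday, Saturday, Sunday, Monday — none qualify.
Total: 95 + 0 = 95.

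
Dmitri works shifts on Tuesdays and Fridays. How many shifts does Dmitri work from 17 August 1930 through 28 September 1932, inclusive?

17 August 1930 is a Sunday.
From 17 August 1930 to 28 September 1932 is 774 days inclusive.
774 = 7 × 110 + 4, so there are 110 full weeks plus 4 extra days.
Each full week contributes 2 days from the set (Tue, Fri): 110 × 2 = 220.
The 4 extra days are Sun, Mon, Tue, Wed — 1 of them qualifies.
Total: 220 + 1 = 221.

221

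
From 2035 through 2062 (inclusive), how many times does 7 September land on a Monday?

Day of week of September 7 in each year:
2035: Fri, 2036: Sun, 2037: Mon ✓, 2038: Tue, 2039: Wed, 2040: Fri, 2041: Sat, 2042: Sun, 2043: Mon ✓, 2044: Wed, 2045: Thu, 2046: Fri, 2047: Sat, 2048: Mon ✓, 2049: Tue, 2050: Wed, 2051: Thu, 2052: Sat, 2053: Sun, 2054: Mon ✓, 2055: Tue, 2056: Thu, 2057: Fri, 2058: Sat, 2059: Sun, 2060: Tue, 2061: Wed, 2062: Thu
Mondays: 2037, 2043, 2048, 2054.

4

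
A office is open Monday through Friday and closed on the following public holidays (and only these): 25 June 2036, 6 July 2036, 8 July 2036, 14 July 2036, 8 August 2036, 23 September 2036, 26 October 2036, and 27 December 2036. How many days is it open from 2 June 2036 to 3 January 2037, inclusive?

150 business days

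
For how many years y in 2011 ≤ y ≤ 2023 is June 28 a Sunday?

Day of week of June 28 in each year:
2011: Tue, 2012: Thu, 2013: Fri, 2014: Sat, 2015: Sun ✓, 2016: Tue, 2017: Wed, 2018: Thu, 2019: Fri, 2020: Sun ✓, 2021: Mon, 2022: Tue, 2023: Wed
Sundays: 2015, 2020.

2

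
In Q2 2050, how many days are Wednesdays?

13

Apr 1, 2050 is a Friday.
That's 91 days from start to end, counting both.
91 = 7 × 13, so the span is exactly 13 full weeks.
Each full week contributes one Wednesday: 13 so far.
Total: 13.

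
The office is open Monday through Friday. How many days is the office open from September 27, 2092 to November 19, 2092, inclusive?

38 weekdays

September 27, 2092 is a Saturday.
From September 27, 2092 to November 19, 2092 is 54 days inclusive.
54 = 7 × 7 + 5, so there are 7 full weeks plus 5 extra days.
Each full week contributes 5 weekdays (Mon–Fri): 7 × 5 = 35.
The 5 extra days are Sat, Sun, Mon, Tue, Wed — 3 of them qualify.
Total: 35 + 3 = 38.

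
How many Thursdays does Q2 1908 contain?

13

1 April 1908 is a Wednesday.
The range spans 91 days (inclusive of both endpoints).
91 = 7 × 13, so the span is exactly 13 full weeks.
Each full week contributes one Thursday: 13 so far.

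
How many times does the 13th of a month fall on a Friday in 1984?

The 13th falls on a Friday when the month's 13th has weekday Fri.
Jan 13 is Fri ✓; Feb 13 is Mon; Mar 13 is Tue; Apr 13 is Fri ✓; May 13 is Sun; Jun 13 is Wed; Jul 13 is Fri ✓; Aug 13 is Mon; Sep 13 is Thu; Oct 13 is Sat; Nov 13 is Tue; Dec 13 is Thu.
Friday the 13ths: Jan, Apr, Jul.

3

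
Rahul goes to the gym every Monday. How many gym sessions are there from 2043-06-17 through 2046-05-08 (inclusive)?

151

2043-06-17 is a Wednesday.
That's 1057 days from start to end, counting both.
1057 = 7 × 151, so the span is exactly 151 full weeks.
Each full week contributes one Monday: 151 so far.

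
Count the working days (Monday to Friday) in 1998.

January 1, 1998 is a Thursday.
The range spans 365 days (inclusive of both endpoints).
365 = 7 × 52 + 1, so there are 52 full weeks plus 1 extra day.
Each full week contributes 5 weekdays (Mon–Fri): 52 × 5 = 260.
The 1 extra day is Thursday — 1 of them qualifies.
Total: 260 + 1 = 261.

261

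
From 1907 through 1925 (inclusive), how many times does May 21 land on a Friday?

Day of week of May 21 in each year:
1907: Tue, 1908: Thu, 1909: Fri ✓, 1910: Sat, 1911: Sun, 1912: Tue, 1913: Wed, 1914: Thu, 1915: Fri ✓, 1916: Sun, 1917: Mon, 1918: Tue, 1919: Wed, 1920: Fri ✓, 1921: Sat, 1922: Sun, 1923: Mon, 1924: Wed, 1925: Thu
Fridays: 1909, 1915, 1920.

3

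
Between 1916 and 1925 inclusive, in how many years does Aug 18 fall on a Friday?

Day of week of August 18 in each year:
1916: Fri ✓, 1917: Sat, 1918: Sun, 1919: Mon, 1920: Wed, 1921: Thu, 1922: Fri ✓, 1923: Sat, 1924: Mon, 1925: Tue
Fridays: 1916, 1922.

2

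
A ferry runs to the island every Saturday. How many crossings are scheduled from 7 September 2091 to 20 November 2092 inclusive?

7 September 2091 is a Friday.
That's 441 days from start to end, counting both.
441 = 7 × 63, so the span is exactly 63 full weeks.
Each full week contributes one Saturday: 63 so far.
Total: 63.

63 Saturdays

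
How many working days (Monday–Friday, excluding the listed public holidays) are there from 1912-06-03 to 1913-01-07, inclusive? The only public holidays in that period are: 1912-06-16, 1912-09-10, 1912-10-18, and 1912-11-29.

1912-06-03 is a Monday.
From 1912-06-03 to 1913-01-07 is 219 days inclusive.
219 = 7 × 31 + 2, so there are 31 full weeks plus 2 extra days.
Each full week contributes 5 weekdays (Mon–Fri): 31 × 5 = 155.
The 2 extra days are Mon, Tue — 2 of them qualify.
Total: 155 + 2 = 157.
Holidays: 1912-06-16 (Sun); 1912-09-10 (Tue); 1912-10-18 (Fri); 1912-11-29 (Fri).
3 of the 4 holidays fall on weekdays; the rest are weekends and were already excluded.
Business days: 157 − 3 = 154.

154 working days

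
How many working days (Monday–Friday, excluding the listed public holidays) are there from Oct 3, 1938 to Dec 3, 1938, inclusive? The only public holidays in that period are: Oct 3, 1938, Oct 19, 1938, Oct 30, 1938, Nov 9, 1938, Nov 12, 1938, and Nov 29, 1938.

Oct 3, 1938 is a Monday.
That's 62 days from start to end, counting both.
62 = 7 × 8 + 6, so there are 8 full weeks plus 6 extra days.
Each full week contributes 5 weekdays (Mon–Fri): 8 × 5 = 40.
The 6 extra days are Mon, Tue, Wed, Thu, Fri, Sat — 5 of them qualify.
Total: 40 + 5 = 45.
Holidays: Oct 3, 1938 (Mon); Oct 19, 1938 (Wed); Oct 30, 1938 (Sun); Nov 9, 1938 (Wed); Nov 12, 1938 (Sat); Nov 29, 1938 (Tue).
4 of the 6 holidays fall on weekdays; the rest are weekends and were already excluded.
Business days: 45 − 4 = 41.

41 working days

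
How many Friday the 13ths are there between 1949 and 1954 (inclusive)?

10

Friday-the-13ths by year:
1949: May
1950: Jan, Oct
1951: Apr, Jul
1952: Jun
1953: Feb, Mar, Nov
1954: Aug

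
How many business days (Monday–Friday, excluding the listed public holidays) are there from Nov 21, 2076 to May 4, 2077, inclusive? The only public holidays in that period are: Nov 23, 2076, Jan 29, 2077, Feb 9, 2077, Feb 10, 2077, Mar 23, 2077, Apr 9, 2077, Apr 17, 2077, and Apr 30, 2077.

Nov 21, 2076 is a Saturday.
The range spans 165 days (inclusive of both endpoints).
165 = 7 × 23 + 4, so there are 23 full weeks plus 4 extra days.
Each full week contributes 5 weekdays (Mon–Fri): 23 × 5 = 115.
The 4 extra days are Saturday, Sunday, Monday, Tuesday — 2 of them qualify.
Total: 115 + 2 = 117.
Holidays: Nov 23, 2076 (Mon); Jan 29, 2077 (Fri); Feb 9, 2077 (Tue); Feb 10, 2077 (Wed); Mar 23, 2077 (Tue); Apr 9, 2077 (Fri); Apr 17, 2077 (Sat); Apr 30, 2077 (Fri).
7 of the 8 holidays fall on weekdays; the rest are weekends and were already excluded.
Business days: 117 − 7 = 110.

110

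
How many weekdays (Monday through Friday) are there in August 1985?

22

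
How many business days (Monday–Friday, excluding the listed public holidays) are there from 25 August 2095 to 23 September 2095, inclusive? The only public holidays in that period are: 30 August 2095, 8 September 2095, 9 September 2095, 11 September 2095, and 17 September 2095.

25 August 2095 is a Thursday.
The range spans 30 days (inclusive of both endpoints).
30 = 7 × 4 + 2, so there are 4 full weeks plus 2 extra days.
Each full week contributes 5 weekdays (Mon–Fri): 4 × 5 = 20.
The 2 extra days are Thursday, Friday — 2 of them qualify.
Total: 20 + 2 = 22.
Holidays: 30 August 2095 (Tue); 8 September 2095 (Thu); 9 September 2095 (Fri); 11 September 2095 (Sun); 17 September 2095 (Sat).
3 of the 5 holidays fall on weekdays; the rest are weekends and were already excluded.
Business days: 22 − 3 = 19.

19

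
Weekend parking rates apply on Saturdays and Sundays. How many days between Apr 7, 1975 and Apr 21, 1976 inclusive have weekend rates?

Apr 7, 1975 is a Monday.
From Apr 7, 1975 to Apr 21, 1976 is 381 days inclusive.
381 = 7 × 54 + 3, so there are 54 full weeks plus 3 extra days.
Each full week contributes 2 weekend days (Sat, Sun): 54 × 2 = 108.
The 3 extra days are Monday, Tuesday, Wednesday — none qualify.
Total: 108 + 0 = 108.

108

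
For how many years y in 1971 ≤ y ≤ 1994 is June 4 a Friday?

4

Day of week of June 4 in each year:
1971: Fri ✓, 1972: Sun, 1973: Mon, 1974: Tue, 1975: Wed, 1976: Fri ✓, 1977: Sat, 1978: Sun, 1979: Mon, 1980: Wed, 1981: Thu, 1982: Fri ✓, 1983: Sat, 1984: Mon, 1985: Tue, 1986: Wed, 1987: Thu, 1988: Sat, 1989: Sun, 1990: Mon, 1991: Tue, 1992: Thu, 1993: Fri ✓, 1994: Sat
Fridays: 1971, 1976, 1982, 1993.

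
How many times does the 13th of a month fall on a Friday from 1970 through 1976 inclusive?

12

Friday-the-13ths by year:
1970: Feb, Mar, Nov
1971: Aug
1972: Oct
1973: Apr, Jul
1974: Sep, Dec
1975: Jun
1976: Feb, Aug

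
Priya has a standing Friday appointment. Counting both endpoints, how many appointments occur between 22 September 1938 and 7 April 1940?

22 September 1938 is a Thursday.
From 22 September 1938 to 7 April 1940 is 564 days inclusive.
564 = 7 × 80 + 4, so there are 80 full weeks plus 4 extra days.
Each full week contributes one Friday: 80 so far.
The 4 extra days are Thu, Fri, Sat, Sun — 1 of them qualifies.
Total: 80 + 1 = 81.

81 Fridays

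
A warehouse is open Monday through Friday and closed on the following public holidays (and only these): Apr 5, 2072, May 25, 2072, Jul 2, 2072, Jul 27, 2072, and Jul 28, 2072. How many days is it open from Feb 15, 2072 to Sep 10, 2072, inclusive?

146 working days

Feb 15, 2072 is a Monday.
The range spans 209 days (inclusive of both endpoints).
209 = 7 × 29 + 6, so there are 29 full weeks plus 6 extra days.
Each full week contributes 5 weekdays (Mon–Fri): 29 × 5 = 145.
The 6 extra days are Monday, Tuesday, Wednesday, Thursday, Friday, Saturday — 5 of them qualify.
Total: 145 + 5 = 150.
Holidays: Apr 5, 2072 (Tue); May 25, 2072 (Wed); Jul 2, 2072 (Sat); Jul 27, 2072 (Wed); Jul 28, 2072 (Thu).
4 of the 5 holidays fall on weekdays; the rest are weekends and were already excluded.
Business days: 150 − 4 = 146.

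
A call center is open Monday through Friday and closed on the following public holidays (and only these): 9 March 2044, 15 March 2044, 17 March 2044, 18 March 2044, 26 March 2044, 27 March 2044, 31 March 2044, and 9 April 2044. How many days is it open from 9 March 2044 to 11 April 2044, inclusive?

9 March 2044 is a Wednesday.
That's 34 days from start to end, counting both.
34 = 7 × 4 + 6, so there are 4 full weeks plus 6 extra days.
Each full week contributes 5 weekdays (Mon–Fri): 4 × 5 = 20.
The 6 extra days are Wednesday, Thursday, Friday, Saturday, Sunday, Monday — 4 of them qualify.
Total: 20 + 4 = 24.
Holidays: 9 March 2044 (Wed); 15 March 2044 (Tue); 17 March 2044 (Thu); 18 March 2044 (Fri); 26 March 2044 (Sat); 27 March 2044 (Sun); 31 March 2044 (Thu); 9 April 2044 (Sat).
5 of the 8 holidays fall on weekdays; the rest are weekends and were already excluded.
Business days: 24 − 5 = 19.

19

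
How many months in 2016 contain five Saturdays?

A month has five Saturdays exactly when Saturday falls within its first (length − 28) days.
Jan: 31 days, starts Fri → 5 of Fri, Sat, Sun ✓
Feb: 29 days, starts Mon → 5 of Mon
Mar: 31 days, starts Tue → 5 of Tue, Wed, Thu
Apr: 30 days, starts Fri → 5 of Fri, Sat ✓
May: 31 days, starts Sun → 5 of Sun, Mon, Tue
Jun: 30 days, starts Wed → 5 of Wed, Thu
Jul: 31 days, starts Fri → 5 of Fri, Sat, Sun ✓
Aug: 31 days, starts Mon → 5 of Mon, Tue, Wed
Sep: 30 days, starts Thu → 5 of Thu, Fri
Oct: 31 days, starts Sat → 5 of Sat, Sun, Mon ✓
Nov: 30 days, starts Tue → 5 of Tue, Wed
Dec: 31 days, starts Thu → 5 of Thu, Fri, Sat ✓
Months with five Saturdays: Jan, Apr, Jul, Oct, Dec.

5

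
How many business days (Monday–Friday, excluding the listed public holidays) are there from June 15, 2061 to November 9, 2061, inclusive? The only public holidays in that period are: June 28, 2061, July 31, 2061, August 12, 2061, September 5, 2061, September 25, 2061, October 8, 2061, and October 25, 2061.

June 15, 2061 is a Wednesday.
From June 15, 2061 to November 9, 2061 is 148 days inclusive.
148 = 7 × 21 + 1, so there are 21 full weeks plus 1 extra day.
Each full week contributes 5 weekdays (Mon–Fri): 21 × 5 = 105.
The 1 extra day is Wednesday — 1 of them qualifies.
Total: 105 + 1 = 106.
Holidays: June 28, 2061 (Tue); July 31, 2061 (Sun); August 12, 2061 (Fri); September 5, 2061 (Mon); September 25, 2061 (Sun); October 8, 2061 (Sat); October 25, 2061 (Tue).
4 of the 7 holidays fall on weekdays; the rest are weekends and were already excluded.
Business days: 106 − 4 = 102.

102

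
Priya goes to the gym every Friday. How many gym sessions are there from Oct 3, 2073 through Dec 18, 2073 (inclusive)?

11 Fridays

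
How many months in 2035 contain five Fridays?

4

A month has five Fridays exactly when Friday falls within its first (length − 28) days.
Jan: 31 days, starts Mon → 5 of Mon, Tue, Wed
Feb: 28 days, starts Thu → 5 of (none)
Mar: 31 days, starts Thu → 5 of Thu, Fri, Sat ✓
Apr: 30 days, starts Sun → 5 of Sun, Mon
May: 31 days, starts Tue → 5 of Tue, Wed, Thu
Jun: 30 days, starts Fri → 5 of Fri, Sat ✓
Jul: 31 days, starts Sun → 5 of Sun, Mon, Tue
Aug: 31 days, starts Wed → 5 of Wed, Thu, Fri ✓
Sep: 30 days, starts Sat → 5 of Sat, Sun
Oct: 31 days, starts Mon → 5 of Mon, Tue, Wed
Nov: 30 days, starts Thu → 5 of Thu, Fri ✓
Dec: 31 days, starts Sat → 5 of Sat, Sun, Mon
Months with five Fridays: Mar, Jun, Aug, Nov.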